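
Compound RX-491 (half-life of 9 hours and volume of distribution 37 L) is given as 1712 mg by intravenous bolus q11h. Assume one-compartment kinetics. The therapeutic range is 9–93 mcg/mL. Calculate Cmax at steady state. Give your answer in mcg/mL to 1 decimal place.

81.0 mcg/mL

Over one 11-h interval, 11/9 ≈ 1.2222 half-lives elapse, leaving f ≈ 0.4286 of each dose.
At steady state, accumulation factor R = 1/(1 − e^(−kτ)) ≈ 1.7501.
Each bolus raises the concentration by D/Vd = 1712/37 ≈ 46.270 mcg/mL.
Cmax,ss = C₀/(1 − f) ≈ 46.270/0.5714 ≈ 80.977 mcg/mL.
Peak 81.0 mcg/mL vs MTC 93 mcg/mL: below toxic threshold.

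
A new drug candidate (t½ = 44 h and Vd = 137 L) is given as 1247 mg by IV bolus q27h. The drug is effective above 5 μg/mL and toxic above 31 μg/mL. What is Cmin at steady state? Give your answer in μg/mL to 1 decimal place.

17.2 μg/mL

τ/t½ = 27/44 ≈ 0.61364, so fraction remaining f = (1/2)^(27/44) ≈ 0.6535.
Single-dose peak C₀ = D/Vd = 1247/137 ≈ 9.102 μg/mL.
Steady-state trough Cmin,ss = C₀·f/(1−f) ≈ 9.102 × 0.6535/0.3465 ≈ 17.166 μg/mL.
Trough 17.2 μg/mL vs MEC 5 μg/mL: adequate.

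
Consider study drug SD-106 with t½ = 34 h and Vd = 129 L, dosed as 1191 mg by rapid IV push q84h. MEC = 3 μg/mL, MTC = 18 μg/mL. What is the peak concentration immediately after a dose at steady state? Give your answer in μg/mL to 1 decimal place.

k = ln2/t½ = ln2/34 ≈ 0.020387 h⁻¹; fraction remaining f = e^(−kτ) = e^(−0.020387×84) ≈ 0.1804.
At steady state, accumulation factor R = 1/(1 − e^(−kτ)) ≈ 1.2201.
Each bolus raises the concentration by D/Vd = 1191/129 ≈ 9.233 μg/mL.
Steady-state peak Cmax,ss = C₀·R ≈ 9.233 × 1.2201 ≈ 11.265 μg/mL.
Peak 11.3 μg/mL vs MTC 18 μg/mL: below toxic threshold.

11.3 μg/mL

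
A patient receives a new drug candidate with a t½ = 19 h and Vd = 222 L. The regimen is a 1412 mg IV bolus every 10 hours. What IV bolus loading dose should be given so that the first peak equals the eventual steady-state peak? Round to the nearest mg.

4619 mg

f = (1/2)^(10/19) ≈ 0.694326; accumulation ratio R = 1/(1−f) ≈ 3.27146.
Loading dose to hit Cmax,ss on first dose: D_load = D_maint·R ≈ 1412 × 3.27146 ≈ 4619.30 mg.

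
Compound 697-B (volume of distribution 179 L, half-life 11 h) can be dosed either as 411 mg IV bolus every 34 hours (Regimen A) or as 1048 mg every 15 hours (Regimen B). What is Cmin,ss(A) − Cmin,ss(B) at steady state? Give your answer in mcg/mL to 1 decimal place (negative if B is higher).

Regimen A: f = (1/2)^(34/11) ≈ 0.1174; Cmin,ss = (411/179)·f/(1−f) ≈ 0.305 mcg/mL.
Regimen B: f = (1/2)^(15/11) ≈ 0.3886; Cmin,ss = (1048/179)·f/(1−f) ≈ 3.721 mcg/mL.
Difference ≈ 0.305 − 3.721 ≈ -3.416 mcg/mL.

-3.4 mcg/mL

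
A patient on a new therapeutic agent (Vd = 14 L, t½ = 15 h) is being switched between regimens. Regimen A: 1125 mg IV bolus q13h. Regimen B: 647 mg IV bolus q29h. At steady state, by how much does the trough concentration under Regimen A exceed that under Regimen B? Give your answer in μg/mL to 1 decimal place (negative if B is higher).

Regimen A: f = (1/2)^(13/15) ≈ 0.5484; Cmin,ss = (1125/14)·f/(1−f) ≈ 97.582 μg/mL.
Regimen B: f = (1/2)^(29/15) ≈ 0.2618; Cmin,ss = (647/14)·f/(1−f) ≈ 16.390 μg/mL.
Difference ≈ 97.582 − 16.390 ≈ 81.192 μg/mL.

81.2 μg/mL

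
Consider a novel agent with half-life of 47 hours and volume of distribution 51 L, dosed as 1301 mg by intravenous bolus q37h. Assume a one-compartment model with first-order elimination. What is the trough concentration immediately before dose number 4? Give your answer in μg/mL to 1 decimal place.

28.3 μg/mL

f = (1/2)^(τ/t½) = (1/2)^(37/47) ≈ 0.5795.
C₀ = D/Vd = 1301/51 ≈ 25.510 μg/mL.
Before the 4th dose, 3 doses have been given. Superposition: Cmin = C₀·(f + f² + … + f^3).
≈ 25.510 × (0.5795 + 0.3358 + 0.1946) ≈ 25.510 × 1.1099 ≈ 28.314 μg/mL.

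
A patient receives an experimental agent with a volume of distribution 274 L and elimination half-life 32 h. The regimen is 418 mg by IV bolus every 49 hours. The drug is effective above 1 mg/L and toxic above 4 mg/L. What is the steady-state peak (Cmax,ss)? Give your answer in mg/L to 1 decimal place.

2.3 mg/L

τ/t½ = 49/32 ≈ 1.5312, so fraction remaining f = (1/2)^(49/32) ≈ 0.3460.
Accumulation ratio R = 1/(1 − f) ≈ 1/0.6540 ≈ 1.5291.
Single-dose peak C₀ = D/Vd = 418/274 ≈ 1.526 mg/L.
Steady-state peak Cmax,ss = C₀·R ≈ 1.526 × 1.5291 ≈ 2.333 mg/L.
Peak 2.3 mg/L vs MTC 4 mg/L: below toxic threshold.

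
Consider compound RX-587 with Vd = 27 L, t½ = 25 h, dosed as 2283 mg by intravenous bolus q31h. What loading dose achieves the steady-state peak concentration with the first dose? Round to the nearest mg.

3959 mg

f = (1/2)^(31/25) ≈ 0.423373; accumulation ratio R = 1/(1−f) ≈ 1.73422.
Loading dose to hit Cmax,ss on first dose: D_load = D_maint·R ≈ 2283 × 1.73422 ≈ 3959.22 mg.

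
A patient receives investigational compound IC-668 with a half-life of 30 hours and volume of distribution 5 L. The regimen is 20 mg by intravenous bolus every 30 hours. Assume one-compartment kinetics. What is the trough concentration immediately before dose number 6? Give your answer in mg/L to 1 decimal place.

3.9 mg/L

f = (1/2)^(τ/t½) = (1/2)^(30/30) ≈ 0.5000.
C₀ = D/Vd = 20/5 ≈ 4.000 mg/L.
Before the 6th dose, 5 doses have been given. Superposition: Cmin = C₀·(f + f² + … + f^5).
≈ 4.000 × (0.5000 + 0.2500 + 0.1250 + 0.0625 + 0.0313) ≈ 4.000 × 0.9688 ≈ 3.875 mg/L.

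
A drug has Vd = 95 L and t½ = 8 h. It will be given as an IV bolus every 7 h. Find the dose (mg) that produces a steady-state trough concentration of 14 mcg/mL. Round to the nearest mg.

τ/t½ = 7/8 ≈ 0.875, so f = (1/2)^(7/8) ≈ 0.545254.
Cmin,ss = (D/Vd)·f/(1−f), so D = Cmin,ss·Vd·(1−f)/f.
D = 14 × 95 × (1−f)/f ≈ 14 × 95 × 0.83401 ≈ 1109.23 mg.

1109 mg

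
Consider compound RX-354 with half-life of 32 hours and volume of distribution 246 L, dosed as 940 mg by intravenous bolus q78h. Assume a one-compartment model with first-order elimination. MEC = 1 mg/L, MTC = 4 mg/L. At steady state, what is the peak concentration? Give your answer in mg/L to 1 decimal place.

τ/t½ = 78/32 ≈ 2.4375, so fraction remaining f = (1/2)^(78/32) ≈ 0.1846.
At steady state, accumulation factor R = 1/(1 − e^(−kτ)) ≈ 1.2264.
Single-dose peak C₀ = D/Vd = 940/246 ≈ 3.821 mg/L.
Steady-state peak Cmax,ss = C₀·R ≈ 3.821 × 1.2264 ≈ 4.686 mg/L.
Peak 4.7 mg/L vs MTC 4 mg/L: exceeds toxic threshold.

4.7 mg/L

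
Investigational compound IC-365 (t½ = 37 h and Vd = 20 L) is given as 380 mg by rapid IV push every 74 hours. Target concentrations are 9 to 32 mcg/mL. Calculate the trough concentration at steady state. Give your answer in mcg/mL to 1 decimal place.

6.3 mcg/mL

τ = 74 h = 2 half-lives, so f = (1/2)^2 = 0.25.
Accumulation ratio R = 1/(1 − f) = 1/0.75 = 4/3.
Single-dose peak C₀ = D/Vd = 380/20 = 19 mcg/mL.
Steady-state peak Cmax,ss = C₀·R = 19 × 4/3 ≈ 25.333 mcg/mL.
Steady-state trough Cmin,ss = Cmax,ss·f ≈ 25.333 × 0.25 ≈ 6.333 mcg/mL.
Trough 6.3 mcg/mL vs MEC 9 mcg/mL: subtherapeutic.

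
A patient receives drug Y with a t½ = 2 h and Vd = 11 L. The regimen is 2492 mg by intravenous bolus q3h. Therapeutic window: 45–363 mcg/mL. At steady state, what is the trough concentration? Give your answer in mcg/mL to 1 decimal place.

Over one 3-h interval, 3/2 ≈ 1.5 half-lives elapse, leaving f ≈ 0.3536 of each dose.
At steady state, accumulation factor R = 1/(1 − e^(−kτ)) ≈ 1.5470.
Each bolus raises the concentration by D/Vd = 2492/11 ≈ 226.545 mcg/mL.
Steady-state peak Cmax,ss = C₀·R ≈ 226.545 × 1.5470 ≈ 350.465 mcg/mL.
One interval later, Cmin,ss = Cmax,ss·e^(−kτ) ≈ 350.465 × 0.3536 ≈ 123.924 mcg/mL.
Trough 123.9 mcg/mL vs MEC 45 mcg/mL: adequate.

123.9 mcg/mL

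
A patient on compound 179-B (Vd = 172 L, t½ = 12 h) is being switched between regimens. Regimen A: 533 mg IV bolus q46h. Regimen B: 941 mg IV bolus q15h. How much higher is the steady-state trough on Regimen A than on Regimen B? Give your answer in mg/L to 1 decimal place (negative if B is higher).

-3.7 mg/L

Regimen A: f = (1/2)^(46/12) ≈ 0.0702; Cmin,ss = (533/172)·f/(1−f) ≈ 0.234 mg/L.
Regimen B: f = (1/2)^(15/12) ≈ 0.4204; Cmin,ss = (941/172)·f/(1−f) ≈ 3.968 mg/L.
Difference ≈ 0.234 − 3.968 ≈ -3.734 mg/L.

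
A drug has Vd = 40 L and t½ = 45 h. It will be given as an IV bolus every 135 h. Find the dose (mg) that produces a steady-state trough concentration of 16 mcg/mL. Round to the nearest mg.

τ/t½ = 135/45 ≈ 3, so f = (1/2)^(135/45) ≈ 0.125000.
Cmin,ss = (D/Vd)·f/(1−f), so D = Cmin,ss·Vd·(1−f)/f.
D = 16 × 40 × (1−f)/f ≈ 16 × 40 × 7.00000 ≈ 4480.00 mg.

4480 mg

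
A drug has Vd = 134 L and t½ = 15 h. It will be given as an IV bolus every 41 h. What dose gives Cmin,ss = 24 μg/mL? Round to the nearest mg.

18170 mg

τ/t½ = 41/15 ≈ 2.7333, so f = (1/2)^(41/15) ≈ 0.150378.
Cmin,ss = (D/Vd)·f/(1−f), so D = Cmin,ss·Vd·(1−f)/f.
D = 24 × 134 × (1−f)/f ≈ 24 × 134 × 5.64991 ≈ 18170.11 mg.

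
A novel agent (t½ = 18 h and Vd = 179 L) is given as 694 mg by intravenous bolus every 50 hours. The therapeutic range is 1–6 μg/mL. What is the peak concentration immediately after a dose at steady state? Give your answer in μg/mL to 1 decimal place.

4.5 μg/mL

Over one 50-h interval, 50/18 ≈ 2.7778 half-lives elapse, leaving f ≈ 0.1458 of each dose.
At steady state, accumulation factor R = 1/(1 − e^(−kτ)) ≈ 1.1707.
Each bolus raises the concentration by D/Vd = 694/179 ≈ 3.877 μg/mL.
Steady-state peak Cmax,ss = C₀·R ≈ 3.877 × 1.1707 ≈ 4.539 μg/mL.
Peak 4.5 μg/mL vs MTC 6 μg/mL: below toxic threshold.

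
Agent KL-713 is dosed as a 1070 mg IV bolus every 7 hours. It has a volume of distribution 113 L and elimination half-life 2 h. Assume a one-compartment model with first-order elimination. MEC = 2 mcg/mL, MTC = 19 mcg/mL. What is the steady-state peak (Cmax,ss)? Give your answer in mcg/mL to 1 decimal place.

Over one 7-h interval, 7/2 ≈ 3.5 half-lives elapse, leaving f ≈ 0.0884 of each dose.
At steady state, accumulation factor R = 1/(1 − e^(−kτ)) ≈ 1.0970.
Each bolus raises the concentration by D/Vd = 1070/113 ≈ 9.469 mcg/mL.
Cmax,ss = C₀/(1 − f) ≈ 9.469/0.9116 ≈ 10.387 mcg/mL.
Peak 10.4 mcg/mL vs MTC 19 mcg/mL: below toxic threshold.

10.4 mcg/mL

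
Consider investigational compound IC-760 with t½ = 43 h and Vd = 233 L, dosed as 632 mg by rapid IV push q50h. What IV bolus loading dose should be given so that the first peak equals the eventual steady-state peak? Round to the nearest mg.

1142 mg

f = (1/2)^(50/43) ≈ 0.446648; accumulation ratio R = 1/(1−f) ≈ 1.80717.
Loading dose to hit Cmax,ss on first dose: D_load = D_maint·R ≈ 632 × 1.80717 ≈ 1142.13 mg.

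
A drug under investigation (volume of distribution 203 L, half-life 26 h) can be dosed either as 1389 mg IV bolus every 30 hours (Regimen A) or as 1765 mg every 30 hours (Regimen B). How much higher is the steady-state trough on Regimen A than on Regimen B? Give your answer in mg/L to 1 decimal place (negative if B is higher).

Regimen A: f = (1/2)^(30/26) ≈ 0.4494; Cmin,ss = (1389/203)·f/(1−f) ≈ 5.585 mg/L.
Regimen B: f = (1/2)^(30/26) ≈ 0.4494; Cmin,ss = (1765/203)·f/(1−f) ≈ 7.097 mg/L.
Difference ≈ 5.585 − 7.097 ≈ -1.512 mg/L.

-1.5 mg/L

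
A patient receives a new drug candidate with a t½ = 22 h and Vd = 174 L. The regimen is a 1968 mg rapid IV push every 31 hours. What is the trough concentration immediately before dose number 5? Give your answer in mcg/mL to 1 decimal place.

f = (1/2)^(τ/t½) = (1/2)^(31/22) ≈ 0.3765.
C₀ = D/Vd = 1968/174 ≈ 11.310 mcg/mL.
Before the 5th dose, 4 doses have been given. Superposition: Cmin = C₀·(f + f² + … + f^4).
≈ 11.310 × (0.3765 + 0.1418 + 0.0534 + 0.0201) ≈ 11.310 × 0.5918 ≈ 6.693 mcg/mL.

6.7 mcg/mL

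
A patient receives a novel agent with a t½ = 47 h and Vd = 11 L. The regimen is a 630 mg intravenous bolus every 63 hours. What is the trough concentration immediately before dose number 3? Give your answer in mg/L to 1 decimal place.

f = (1/2)^(τ/t½) = (1/2)^(63/47) ≈ 0.3949.
C₀ = D/Vd = 630/11 ≈ 57.273 mg/L.
Before the 3rd dose, 2 doses have been given. Superposition: Cmin = C₀·(f + f²).
≈ 57.273 × (0.3949 + 0.1559) ≈ 57.273 × 0.5508 ≈ 31.546 mg/L.

31.5 mg/L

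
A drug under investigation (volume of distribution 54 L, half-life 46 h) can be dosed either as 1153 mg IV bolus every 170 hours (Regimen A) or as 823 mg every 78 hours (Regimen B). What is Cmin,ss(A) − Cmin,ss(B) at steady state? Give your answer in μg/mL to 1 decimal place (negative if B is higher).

-5.0 μg/mL

Regimen A: f = (1/2)^(170/46) ≈ 0.0772; Cmin,ss = (1153/54)·f/(1−f) ≈ 1.786 μg/mL.
Regimen B: f = (1/2)^(78/46) ≈ 0.3087; Cmin,ss = (823/54)·f/(1−f) ≈ 6.806 μg/mL.
Difference ≈ 1.786 − 6.806 ≈ -5.020 μg/mL.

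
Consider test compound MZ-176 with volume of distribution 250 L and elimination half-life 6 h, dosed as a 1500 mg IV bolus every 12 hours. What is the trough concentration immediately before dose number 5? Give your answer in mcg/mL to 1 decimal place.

2.0 mcg/mL

f = (1/2)^(τ/t½) = (1/2)^(12/6) ≈ 0.2500.
C₀ = D/Vd = 1500/250 ≈ 6.000 mcg/mL.
Before the 5th dose, 4 doses have been given. Superposition: Cmin = C₀·(f + f² + … + f^4).
≈ 6.000 × (0.2500 + 0.0625 + 0.0156 + 0.0039) ≈ 6.000 × 0.3320 ≈ 1.992 mcg/mL.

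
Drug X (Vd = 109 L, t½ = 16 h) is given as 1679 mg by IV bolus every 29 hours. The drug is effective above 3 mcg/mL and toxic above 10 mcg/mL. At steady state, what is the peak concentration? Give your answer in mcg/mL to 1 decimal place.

21.5 mcg/mL

k = ln2/t½ = ln2/16 ≈ 0.043322 h⁻¹; fraction remaining f = e^(−kτ) = e^(−0.043322×29) ≈ 0.2847.
At steady state, accumulation factor R = 1/(1 − e^(−kτ)) ≈ 1.3980.
Each bolus raises the concentration by D/Vd = 1679/109 ≈ 15.404 mcg/mL.
Cmax,ss = C₀/(1 − f) ≈ 15.404/0.7153 ≈ 21.535 mcg/mL.
Peak 21.5 mcg/mL vs MTC 10 mcg/mL: exceeds toxic threshold.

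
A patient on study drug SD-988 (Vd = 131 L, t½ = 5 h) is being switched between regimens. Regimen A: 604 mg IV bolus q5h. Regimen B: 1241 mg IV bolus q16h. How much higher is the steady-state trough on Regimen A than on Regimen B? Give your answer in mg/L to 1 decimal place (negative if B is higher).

3.5 mg/L

Regimen A: f = (1/2)^(5/5) ≈ 0.5000; Cmin,ss = (604/131)·f/(1−f) ≈ 4.611 mg/L.
Regimen B: f = (1/2)^(16/5) ≈ 0.1088; Cmin,ss = (1241/131)·f/(1−f) ≈ 1.157 mg/L.
Difference ≈ 4.611 − 1.157 ≈ 3.454 mg/L.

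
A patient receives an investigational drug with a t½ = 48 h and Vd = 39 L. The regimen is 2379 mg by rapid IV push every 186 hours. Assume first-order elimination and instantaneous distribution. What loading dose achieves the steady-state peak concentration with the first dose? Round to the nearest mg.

2553 mg

f = (1/2)^(186/48) ≈ 0.068157; accumulation ratio R = 1/(1−f) ≈ 1.07314.
Loading dose to hit Cmax,ss on first dose: D_load = D_maint·R ≈ 2379 × 1.07314 ≈ 2553.00 mg.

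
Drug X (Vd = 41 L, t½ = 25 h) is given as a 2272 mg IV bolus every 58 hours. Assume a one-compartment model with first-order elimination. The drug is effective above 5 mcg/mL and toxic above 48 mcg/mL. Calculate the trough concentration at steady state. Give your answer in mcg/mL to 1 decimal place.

13.9 mcg/mL

Over one 58-h interval, 58/25 ≈ 2.32 half-lives elapse, leaving f ≈ 0.2003 of each dose.
At steady state, accumulation factor R = 1/(1 − e^(−kτ)) ≈ 1.2505.
Single-dose peak C₀ = D/Vd = 2272/41 ≈ 55.415 mcg/mL.
Cmax,ss = C₀/(1 − f) ≈ 55.415/0.7997 ≈ 69.295 mcg/mL.
Steady-state trough Cmin,ss = Cmax,ss·f ≈ 69.295 × 0.2003 ≈ 13.880 mcg/mL.
Trough 13.9 mcg/mL vs MEC 5 mcg/mL: adequate.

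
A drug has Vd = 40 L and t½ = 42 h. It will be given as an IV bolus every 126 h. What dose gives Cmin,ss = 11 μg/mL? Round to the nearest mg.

3080 mg

τ/t½ = 126/42 ≈ 3, so f = (1/2)^(126/42) ≈ 0.125000.
Cmin,ss = (D/Vd)·f/(1−f), so D = Cmin,ss·Vd·(1−f)/f.
D = 11 × 40 × (1−f)/f ≈ 11 × 40 × 7.00000 ≈ 3080.00 mg.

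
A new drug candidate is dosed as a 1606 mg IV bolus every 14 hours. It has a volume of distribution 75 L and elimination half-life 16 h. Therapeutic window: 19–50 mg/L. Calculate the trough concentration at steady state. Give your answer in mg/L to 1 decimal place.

25.7 mg/L

Over one 14-h interval, 14/16 ≈ 0.875 half-lives elapse, leaving f ≈ 0.5453 of each dose.
At steady state, accumulation factor R = 1/(1 − e^(−kτ)) ≈ 2.1993.
Each bolus raises the concentration by D/Vd = 1606/75 ≈ 21.413 mg/L.
Steady-state peak Cmax,ss = C₀·R ≈ 21.413 × 2.1993 ≈ 47.094 mg/L.
Steady-state trough Cmin,ss = Cmax,ss·f ≈ 47.094 × 0.5453 ≈ 25.680 mg/L.
Trough 25.7 mg/L vs MEC 19 mg/L: adequate.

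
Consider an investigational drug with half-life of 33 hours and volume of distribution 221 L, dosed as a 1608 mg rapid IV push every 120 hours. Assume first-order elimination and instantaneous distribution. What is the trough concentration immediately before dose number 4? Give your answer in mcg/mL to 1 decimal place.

f = (1/2)^(τ/t½) = (1/2)^(120/33) ≈ 0.0804.
C₀ = D/Vd = 1608/221 ≈ 7.276 mcg/mL.
Before the 4th dose, 3 doses have been given. Superposition: Cmin = C₀·(f + f² + … + f^3).
≈ 7.276 × (0.0804 + 0.0065 + 0.0005) ≈ 7.276 × 0.0874 ≈ 0.636 mcg/mL.

0.6 mcg/mL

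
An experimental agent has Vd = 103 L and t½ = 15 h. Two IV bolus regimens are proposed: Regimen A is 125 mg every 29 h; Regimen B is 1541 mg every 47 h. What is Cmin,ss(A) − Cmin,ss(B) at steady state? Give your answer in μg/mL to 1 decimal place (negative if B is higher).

Regimen A: f = (1/2)^(29/15) ≈ 0.2618; Cmin,ss = (125/103)·f/(1−f) ≈ 0.430 μg/mL.
Regimen B: f = (1/2)^(47/15) ≈ 0.1140; Cmin,ss = (1541/103)·f/(1−f) ≈ 1.925 μg/mL.
Difference ≈ 0.430 − 1.925 ≈ -1.495 μg/mL.

-1.5 μg/mL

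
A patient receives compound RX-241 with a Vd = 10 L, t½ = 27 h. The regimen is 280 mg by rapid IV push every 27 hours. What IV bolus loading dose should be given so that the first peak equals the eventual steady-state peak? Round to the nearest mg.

560 mg

f = (1/2)^(27/27) ≈ 0.500000; accumulation ratio R = 1/(1−f) ≈ 2.00000.
Loading dose to hit Cmax,ss on first dose: D_load = D_maint·R ≈ 280 × 2.00000 ≈ 560.00 mg.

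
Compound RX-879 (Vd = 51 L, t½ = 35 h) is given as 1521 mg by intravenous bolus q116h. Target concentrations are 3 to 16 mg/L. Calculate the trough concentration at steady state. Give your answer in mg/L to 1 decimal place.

3.3 mg/L

Over one 116-h interval, 116/35 ≈ 3.3143 half-lives elapse, leaving f ≈ 0.1005 of each dose.
At steady state, accumulation factor R = 1/(1 − e^(−kτ)) ≈ 1.1117.
Each bolus raises the concentration by D/Vd = 1521/51 ≈ 29.824 mg/L.
Steady-state peak Cmax,ss = C₀·R ≈ 29.824 × 1.1117 ≈ 33.155 mg/L.
Steady-state trough Cmin,ss = Cmax,ss·f ≈ 33.155 × 0.1005 ≈ 3.332 mg/L.
Trough 3.3 mg/L vs MEC 3 mg/L: adequate.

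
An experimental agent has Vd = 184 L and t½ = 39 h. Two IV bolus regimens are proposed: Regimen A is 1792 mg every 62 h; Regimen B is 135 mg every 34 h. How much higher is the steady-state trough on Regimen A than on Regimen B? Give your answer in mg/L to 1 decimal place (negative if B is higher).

Regimen A: f = (1/2)^(62/39) ≈ 0.3322; Cmin,ss = (1792/184)·f/(1−f) ≈ 4.845 mg/L.
Regimen B: f = (1/2)^(34/39) ≈ 0.5465; Cmin,ss = (135/184)·f/(1−f) ≈ 0.884 mg/L.
Difference ≈ 4.845 − 0.884 ≈ 3.961 mg/L.

4.0 mg/L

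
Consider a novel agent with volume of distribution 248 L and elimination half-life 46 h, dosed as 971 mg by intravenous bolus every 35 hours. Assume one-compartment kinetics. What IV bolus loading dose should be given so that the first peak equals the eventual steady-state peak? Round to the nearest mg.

f = (1/2)^(35/46) ≈ 0.590141; accumulation ratio R = 1/(1−f) ≈ 2.43986.
Loading dose to hit Cmax,ss on first dose: D_load = D_maint·R ≈ 971 × 2.43986 ≈ 2369.10 mg.

2369 mg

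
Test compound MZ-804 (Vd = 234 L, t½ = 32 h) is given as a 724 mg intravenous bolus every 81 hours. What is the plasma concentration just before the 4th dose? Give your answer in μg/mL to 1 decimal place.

f = (1/2)^(τ/t½) = (1/2)^(81/32) ≈ 0.1730.
C₀ = D/Vd = 724/234 ≈ 3.094 μg/mL.
Before the 4th dose, 3 doses have been given. Superposition: Cmin = C₀·(f + f² + … + f^3).
≈ 3.094 × (0.1730 + 0.0299 + 0.0052) ≈ 3.094 × 0.2081 ≈ 0.644 μg/mL.

0.6 μg/mL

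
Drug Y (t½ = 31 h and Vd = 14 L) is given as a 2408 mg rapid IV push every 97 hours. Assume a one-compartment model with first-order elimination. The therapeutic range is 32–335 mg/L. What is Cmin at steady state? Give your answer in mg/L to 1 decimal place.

22.2 mg/L

k = ln2/t½ = ln2/31 ≈ 0.022360 h⁻¹; fraction remaining f = e^(−kτ) = e^(−0.022360×97) ≈ 0.1143.
At steady state, accumulation factor R = 1/(1 − e^(−kτ)) ≈ 1.1291.
Single-dose peak C₀ = D/Vd = 2408/14 ≈ 172.000 mg/L.
Cmax,ss = C₀/(1 − f) ≈ 172.000/0.8857 ≈ 194.197 mg/L.
Steady-state trough Cmin,ss = Cmax,ss·f ≈ 194.197 × 0.1143 ≈ 22.197 mg/L.
Trough 22.2 mg/L vs MEC 32 mg/L: subtherapeutic.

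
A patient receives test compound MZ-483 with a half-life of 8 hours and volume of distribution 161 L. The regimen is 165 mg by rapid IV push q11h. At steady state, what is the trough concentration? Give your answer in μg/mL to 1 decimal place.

Over one 11-h interval, 11/8 ≈ 1.375 half-lives elapse, leaving f ≈ 0.3856 of each dose.
Single-dose peak C₀ = D/Vd = 165/161 ≈ 1.025 μg/mL.
Steady-state trough Cmin,ss = C₀·f/(1−f) ≈ 1.025 × 0.3856/0.6144 ≈ 0.643 μg/mL.

0.6 μg/mL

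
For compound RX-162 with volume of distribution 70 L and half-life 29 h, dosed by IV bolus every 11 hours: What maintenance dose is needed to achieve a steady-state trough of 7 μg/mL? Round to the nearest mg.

τ/t½ = 11/29 ≈ 0.37931, so f = (1/2)^(11/29) ≈ 0.768805.
Cmin,ss = (D/Vd)·f/(1−f), so D = Cmin,ss·Vd·(1−f)/f.
D = 7 × 70 × (1−f)/f ≈ 7 × 70 × 0.30072 ≈ 147.35 mg.

147 mg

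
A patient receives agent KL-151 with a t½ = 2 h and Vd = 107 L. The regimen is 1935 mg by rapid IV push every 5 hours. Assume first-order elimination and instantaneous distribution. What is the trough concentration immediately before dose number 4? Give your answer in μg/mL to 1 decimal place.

f = (1/2)^(τ/t½) = (1/2)^(5/2) ≈ 0.1768.
C₀ = D/Vd = 1935/107 ≈ 18.084 μg/mL.
Before the 4th dose, 3 doses have been given. Superposition: Cmin = C₀·(f + f² + … + f^3).
≈ 18.084 × (0.1768 + 0.0313 + 0.0055) ≈ 18.084 × 0.2136 ≈ 3.863 μg/mL.

3.9 μg/mL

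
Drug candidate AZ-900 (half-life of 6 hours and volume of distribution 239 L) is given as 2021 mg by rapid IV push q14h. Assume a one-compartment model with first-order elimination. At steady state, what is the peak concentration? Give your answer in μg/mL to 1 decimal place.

10.5 μg/mL

k = ln2/t½ = ln2/6 ≈ 0.115525 h⁻¹; fraction remaining f = e^(−kτ) = e^(−0.115525×14) ≈ 0.1984.
Accumulation ratio R = 1/(1 − f) ≈ 1/0.8016 ≈ 1.2475.
Each bolus raises the concentration by D/Vd = 2021/239 ≈ 8.456 μg/mL.
Cmax,ss = C₀/(1 − f) ≈ 8.456/0.8016 ≈ 10.549 μg/mL.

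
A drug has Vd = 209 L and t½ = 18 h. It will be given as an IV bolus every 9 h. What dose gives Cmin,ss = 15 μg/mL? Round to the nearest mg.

τ/t½ = 9/18 ≈ 0.5, so f = (1/2)^(9/18) ≈ 0.707107.
Cmin,ss = (D/Vd)·f/(1−f), so D = Cmin,ss·Vd·(1−f)/f.
D = 15 × 209 × (1−f)/f ≈ 15 × 209 × 0.41421 ≈ 1298.55 mg.

1299 mg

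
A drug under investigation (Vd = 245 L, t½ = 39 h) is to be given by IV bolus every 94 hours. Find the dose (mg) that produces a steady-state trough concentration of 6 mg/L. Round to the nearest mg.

τ/t½ = 94/39 ≈ 2.4103, so f = (1/2)^(94/39) ≈ 0.188122.
Cmin,ss = (D/Vd)·f/(1−f), so D = Cmin,ss·Vd·(1−f)/f.
D = 6 × 245 × (1−f)/f ≈ 6 × 245 × 4.31570 ≈ 6344.08 mg.

6344 mg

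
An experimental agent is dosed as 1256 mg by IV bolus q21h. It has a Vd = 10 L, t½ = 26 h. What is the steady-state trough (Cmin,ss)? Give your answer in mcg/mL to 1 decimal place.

τ/t½ = 21/26 ≈ 0.80769, so fraction remaining f = (1/2)^(21/26) ≈ 0.5713.
Accumulation ratio R = 1/(1 − f) ≈ 1/0.4287 ≈ 2.3326.
Each bolus raises the concentration by D/Vd = 1256/10 ≈ 125.600 mcg/mL.
Cmax,ss = C₀/(1 − f) ≈ 125.600/0.4287 ≈ 292.979 mcg/mL.
Steady-state trough Cmin,ss = Cmax,ss·f ≈ 292.979 × 0.5713 ≈ 167.379 mcg/mL.

167.4 mcg/mL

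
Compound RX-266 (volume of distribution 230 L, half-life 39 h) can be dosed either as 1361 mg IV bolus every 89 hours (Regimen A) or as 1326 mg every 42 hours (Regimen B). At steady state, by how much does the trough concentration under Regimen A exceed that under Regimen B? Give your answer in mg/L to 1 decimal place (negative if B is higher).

-3.7 mg/L

Regimen A: f = (1/2)^(89/39) ≈ 0.2056; Cmin,ss = (1361/230)·f/(1−f) ≈ 1.531 mg/L.
Regimen B: f = (1/2)^(42/39) ≈ 0.4740; Cmin,ss = (1326/230)·f/(1−f) ≈ 5.195 mg/L.
Difference ≈ 1.531 − 5.195 ≈ -3.664 mg/L.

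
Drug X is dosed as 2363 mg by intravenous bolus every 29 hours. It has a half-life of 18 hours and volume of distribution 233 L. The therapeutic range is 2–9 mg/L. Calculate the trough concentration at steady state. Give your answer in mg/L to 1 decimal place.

τ/t½ = 29/18 ≈ 1.6111, so fraction remaining f = (1/2)^(29/18) ≈ 0.3273.
Single-dose peak C₀ = D/Vd = 2363/233 ≈ 10.142 mg/L.
Steady-state trough Cmin,ss = C₀·f/(1−f) ≈ 10.142 × 0.3273/0.6727 ≈ 4.935 mg/L.
Trough 4.9 mg/L vs MEC 2 mg/L: adequate.

4.9 mg/L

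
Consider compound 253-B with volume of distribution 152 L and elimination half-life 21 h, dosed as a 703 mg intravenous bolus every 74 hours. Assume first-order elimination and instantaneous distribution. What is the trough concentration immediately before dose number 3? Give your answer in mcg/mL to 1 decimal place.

0.4 mcg/mL

f = (1/2)^(τ/t½) = (1/2)^(74/21) ≈ 0.0869.
C₀ = D/Vd = 703/152 ≈ 4.625 mcg/mL.
Before the 3rd dose, 2 doses have been given. Superposition: Cmin = C₀·(f + f²).
≈ 4.625 × (0.0869 + 0.0076) ≈ 4.625 × 0.0945 ≈ 0.437 mcg/mL.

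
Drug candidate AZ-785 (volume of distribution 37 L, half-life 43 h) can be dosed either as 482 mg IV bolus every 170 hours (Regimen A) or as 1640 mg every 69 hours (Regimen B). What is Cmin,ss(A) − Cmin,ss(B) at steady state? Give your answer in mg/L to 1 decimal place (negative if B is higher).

Regimen A: f = (1/2)^(170/43) ≈ 0.0645; Cmin,ss = (482/37)·f/(1−f) ≈ 0.898 mg/L.
Regimen B: f = (1/2)^(69/43) ≈ 0.3288; Cmin,ss = (1640/37)·f/(1−f) ≈ 21.713 mg/L.
Difference ≈ 0.898 − 21.713 ≈ -20.815 mg/L.

-20.8 mg/L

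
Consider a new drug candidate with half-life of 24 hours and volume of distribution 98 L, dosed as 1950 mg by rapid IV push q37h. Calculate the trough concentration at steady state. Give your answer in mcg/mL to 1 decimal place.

Over one 37-h interval, 37/24 ≈ 1.5417 half-lives elapse, leaving f ≈ 0.3435 of each dose.
Accumulation ratio R = 1/(1 − f) ≈ 1/0.6565 ≈ 1.5232.
Each bolus raises the concentration by D/Vd = 1950/98 ≈ 19.898 mcg/mL.
Cmax,ss = C₀/(1 − f) ≈ 19.898/0.6565 ≈ 30.309 mcg/mL.
One interval later, Cmin,ss = Cmax,ss·e^(−kτ) ≈ 30.309 × 0.3435 ≈ 10.411 mcg/mL.

10.4 mcg/mL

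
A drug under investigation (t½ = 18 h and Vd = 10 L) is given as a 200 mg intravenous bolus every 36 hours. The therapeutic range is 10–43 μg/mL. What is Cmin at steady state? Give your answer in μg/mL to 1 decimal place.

The dosing interval is 2 half-lives, so f = 2^(−2) = 0.25.
Accumulation ratio R = 1/(1 − f) = 1/0.75 = 4/3.
Single-dose peak C₀ = D/Vd = 200/10 = 20 μg/mL.
Steady-state peak Cmax,ss = C₀·R = 20 × 4/3 ≈ 26.667 μg/mL.
Steady-state trough Cmin,ss = Cmax,ss·f ≈ 26.667 × 0.25 ≈ 6.667 μg/mL.
Trough 6.7 μg/mL vs MEC 10 μg/mL: subtherapeutic.

6.7 μg/mL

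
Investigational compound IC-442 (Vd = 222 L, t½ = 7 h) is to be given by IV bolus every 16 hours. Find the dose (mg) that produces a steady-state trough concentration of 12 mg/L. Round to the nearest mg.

τ/t½ = 16/7 ≈ 2.2857, so f = (1/2)^(16/7) ≈ 0.205084.
Cmin,ss = (D/Vd)·f/(1−f), so D = Cmin,ss·Vd·(1−f)/f.
D = 12 × 222 × (1−f)/f ≈ 12 × 222 × 3.87605 ≈ 10325.80 mg.

10326 mg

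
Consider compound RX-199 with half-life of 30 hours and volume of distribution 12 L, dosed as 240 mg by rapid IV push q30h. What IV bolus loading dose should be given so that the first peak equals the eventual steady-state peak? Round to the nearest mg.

480 mg

f = (1/2)^(30/30) ≈ 0.500000; accumulation ratio R = 1/(1−f) ≈ 2.00000.
Loading dose to hit Cmax,ss on first dose: D_load = D_maint·R ≈ 240 × 2.00000 ≈ 480.00 mg.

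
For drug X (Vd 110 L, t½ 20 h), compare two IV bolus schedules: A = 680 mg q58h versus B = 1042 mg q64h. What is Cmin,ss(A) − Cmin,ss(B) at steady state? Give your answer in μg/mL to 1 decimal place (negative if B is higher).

Regimen A: f = (1/2)^(58/20) ≈ 0.1340; Cmin,ss = (680/110)·f/(1−f) ≈ 0.957 μg/mL.
Regimen B: f = (1/2)^(64/20) ≈ 0.1088; Cmin,ss = (1042/110)·f/(1−f) ≈ 1.156 μg/mL.
Difference ≈ 0.957 − 1.156 ≈ -0.199 μg/mL.

-0.2 μg/mL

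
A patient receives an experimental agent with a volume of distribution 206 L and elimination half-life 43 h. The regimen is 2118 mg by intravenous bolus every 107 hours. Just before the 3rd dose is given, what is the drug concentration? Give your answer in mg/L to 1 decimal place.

2.2 mg/L

f = (1/2)^(τ/t½) = (1/2)^(107/43) ≈ 0.1782.
C₀ = D/Vd = 2118/206 ≈ 10.282 mg/L.
Before the 3rd dose, 2 doses have been given. Superposition: Cmin = C₀·(f + f²).
≈ 10.282 × (0.1782 + 0.0318) ≈ 10.282 × 0.2100 ≈ 2.159 mg/L.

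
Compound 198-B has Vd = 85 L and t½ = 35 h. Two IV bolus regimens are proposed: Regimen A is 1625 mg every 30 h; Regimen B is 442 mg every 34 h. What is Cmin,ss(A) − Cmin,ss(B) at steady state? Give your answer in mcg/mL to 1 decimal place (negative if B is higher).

Regimen A: f = (1/2)^(30/35) ≈ 0.5520; Cmin,ss = (1625/85)·f/(1−f) ≈ 23.556 mcg/mL.
Regimen B: f = (1/2)^(34/35) ≈ 0.5100; Cmin,ss = (442/85)·f/(1−f) ≈ 5.412 mcg/mL.
Difference ≈ 23.556 − 5.412 ≈ 18.144 mcg/mL.

18.1 mcg/mL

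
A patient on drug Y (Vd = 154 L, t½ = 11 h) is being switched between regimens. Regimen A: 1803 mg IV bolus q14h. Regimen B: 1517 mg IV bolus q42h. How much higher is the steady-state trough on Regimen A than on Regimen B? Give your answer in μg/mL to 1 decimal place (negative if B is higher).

7.5 μg/mL

Regimen A: f = (1/2)^(14/11) ≈ 0.4139; Cmin,ss = (1803/154)·f/(1−f) ≈ 8.268 μg/mL.
Regimen B: f = (1/2)^(42/11) ≈ 0.0709; Cmin,ss = (1517/154)·f/(1−f) ≈ 0.752 μg/mL.
Difference ≈ 8.268 − 0.752 ≈ 7.516 μg/mL.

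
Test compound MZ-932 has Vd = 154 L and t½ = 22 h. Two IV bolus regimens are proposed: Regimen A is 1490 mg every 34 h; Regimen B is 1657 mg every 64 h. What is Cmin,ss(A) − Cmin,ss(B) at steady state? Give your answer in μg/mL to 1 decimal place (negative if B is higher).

Regimen A: f = (1/2)^(34/22) ≈ 0.3426; Cmin,ss = (1490/154)·f/(1−f) ≈ 5.042 μg/mL.
Regimen B: f = (1/2)^(64/22) ≈ 0.1331; Cmin,ss = (1657/154)·f/(1−f) ≈ 1.652 μg/mL.
Difference ≈ 5.042 − 1.652 ≈ 3.390 μg/mL.

3.4 μg/mL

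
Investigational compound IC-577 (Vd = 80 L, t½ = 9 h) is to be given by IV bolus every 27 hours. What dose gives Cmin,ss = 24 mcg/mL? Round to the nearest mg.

13440 mg

τ/t½ = 27/9 ≈ 3, so f = (1/2)^(27/9) ≈ 0.125000.
Cmin,ss = (D/Vd)·f/(1−f), so D = Cmin,ss·Vd·(1−f)/f.
D = 24 × 80 × (1−f)/f ≈ 24 × 80 × 7.00000 ≈ 13440.00 mg.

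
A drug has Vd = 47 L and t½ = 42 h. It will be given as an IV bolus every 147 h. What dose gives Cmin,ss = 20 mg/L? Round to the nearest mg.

9695 mg

τ/t½ = 147/42 ≈ 3.5, so f = (1/2)^(147/42) ≈ 0.088388.
Cmin,ss = (D/Vd)·f/(1−f), so D = Cmin,ss·Vd·(1−f)/f.
D = 20 × 47 × (1−f)/f ≈ 20 × 47 × 10.31375 ≈ 9694.93 mg.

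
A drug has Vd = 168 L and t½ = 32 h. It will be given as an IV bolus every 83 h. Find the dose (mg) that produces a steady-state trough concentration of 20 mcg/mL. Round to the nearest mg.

τ/t½ = 83/32 ≈ 2.5938, so f = (1/2)^(83/32) ≈ 0.165655.
Cmin,ss = (D/Vd)·f/(1−f), so D = Cmin,ss·Vd·(1−f)/f.
D = 20 × 168 × (1−f)/f ≈ 20 × 168 × 5.03664 ≈ 16923.11 mg.

16923 mg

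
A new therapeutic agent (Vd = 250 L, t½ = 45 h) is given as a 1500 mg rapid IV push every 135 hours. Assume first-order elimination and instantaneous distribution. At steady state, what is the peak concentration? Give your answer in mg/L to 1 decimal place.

6.9 mg/L

The dosing interval is 3 half-lives, so f = 2^(−3) = 0.125.
At steady state, R = 1/(1 − 0.125) = 8/7.
Single-dose peak C₀ = D/Vd = 1500/250 = 6 mg/L.
Steady-state peak Cmax,ss = C₀·R = 6 × 8/7 ≈ 6.857 mg/L.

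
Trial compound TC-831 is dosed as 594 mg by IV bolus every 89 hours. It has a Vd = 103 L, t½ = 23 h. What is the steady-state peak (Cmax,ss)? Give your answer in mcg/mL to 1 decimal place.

k = ln2/t½ = ln2/23 ≈ 0.030137 h⁻¹; fraction remaining f = e^(−kτ) = e^(−0.030137×89) ≈ 0.0684.
At steady state, accumulation factor R = 1/(1 − e^(−kτ)) ≈ 1.0734.
Each bolus raises the concentration by D/Vd = 594/103 ≈ 5.767 mcg/mL.
Steady-state peak Cmax,ss = C₀·R ≈ 5.767 × 1.0734 ≈ 6.190 mcg/mL.

6.2 mcg/mL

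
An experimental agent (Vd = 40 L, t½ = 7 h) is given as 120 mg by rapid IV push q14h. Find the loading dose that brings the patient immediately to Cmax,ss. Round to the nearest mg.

160 mg

f = (1/2)^(14/7) ≈ 0.250000; accumulation ratio R = 1/(1−f) ≈ 1.33333.
Loading dose to hit Cmax,ss on first dose: D_load = D_maint·R ≈ 120 × 1.33333 ≈ 160.00 mg.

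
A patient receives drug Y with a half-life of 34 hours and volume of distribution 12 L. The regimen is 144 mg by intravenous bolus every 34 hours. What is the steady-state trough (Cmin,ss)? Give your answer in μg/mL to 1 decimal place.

τ = 34 h = 1 half-life, so f = (1/2)^1 = 0.5.
Accumulation ratio R = 1/(1 − f) = 1/0.5 = 2/1.
Single-dose peak C₀ = D/Vd = 144/12 = 12 μg/mL.
Steady-state peak Cmax,ss = C₀·R = 12 × 2/1 ≈ 24.000 μg/mL.
Steady-state trough Cmin,ss = Cmax,ss·f ≈ 24.000 × 0.5 ≈ 12.000 μg/mL.

12.0 μg/mL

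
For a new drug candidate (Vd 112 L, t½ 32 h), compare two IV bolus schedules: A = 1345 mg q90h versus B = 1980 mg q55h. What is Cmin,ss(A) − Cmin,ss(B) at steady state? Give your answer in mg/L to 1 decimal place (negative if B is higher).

-5.7 mg/L

Regimen A: f = (1/2)^(90/32) ≈ 0.1423; Cmin,ss = (1345/112)·f/(1−f) ≈ 1.992 mg/L.
Regimen B: f = (1/2)^(55/32) ≈ 0.3038; Cmin,ss = (1980/112)·f/(1−f) ≈ 7.714 mg/L.
Difference ≈ 1.992 − 7.714 ≈ -5.722 mg/L.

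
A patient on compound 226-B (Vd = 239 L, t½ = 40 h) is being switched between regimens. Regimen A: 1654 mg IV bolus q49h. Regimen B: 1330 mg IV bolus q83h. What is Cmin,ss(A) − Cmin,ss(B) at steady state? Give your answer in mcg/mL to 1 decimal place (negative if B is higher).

3.4 mcg/mL

Regimen A: f = (1/2)^(49/40) ≈ 0.4278; Cmin,ss = (1654/239)·f/(1−f) ≈ 5.174 mcg/mL.
Regimen B: f = (1/2)^(83/40) ≈ 0.2373; Cmin,ss = (1330/239)·f/(1−f) ≈ 1.731 mcg/mL.
Difference ≈ 5.174 − 1.731 ≈ 3.443 mcg/mL.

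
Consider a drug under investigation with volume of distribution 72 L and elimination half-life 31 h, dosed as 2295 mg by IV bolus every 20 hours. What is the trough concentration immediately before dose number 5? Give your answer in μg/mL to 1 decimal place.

47.1 μg/mL

f = (1/2)^(τ/t½) = (1/2)^(20/31) ≈ 0.6394.
C₀ = D/Vd = 2295/72 ≈ 31.875 μg/mL.
Before the 5th dose, 4 doses have been given. Superposition: Cmin = C₀·(f + f² + … + f^4).
≈ 31.875 × (0.6394 + 0.4088 + 0.2614 + 0.1671) ≈ 31.875 × 1.4767 ≈ 47.070 μg/mL.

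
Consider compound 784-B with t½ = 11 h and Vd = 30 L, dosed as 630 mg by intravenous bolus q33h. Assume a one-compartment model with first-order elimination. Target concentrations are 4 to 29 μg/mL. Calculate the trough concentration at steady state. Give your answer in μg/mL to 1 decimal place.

The dosing interval is 3 half-lives, so f = 2^(−3) = 0.125.
Accumulation ratio R = 1/(1 − f) = 1/0.875 = 8/7.
Single-dose peak C₀ = D/Vd = 630/30 = 21 μg/mL.
Steady-state peak Cmax,ss = C₀·R = 21 × 8/7 ≈ 24.000 μg/mL.
Steady-state trough Cmin,ss = Cmax,ss·f ≈ 24.000 × 0.125 ≈ 3.000 μg/mL.
Trough 3.0 μg/mL vs MEC 4 μg/mL: subtherapeutic.

3.0 μg/mL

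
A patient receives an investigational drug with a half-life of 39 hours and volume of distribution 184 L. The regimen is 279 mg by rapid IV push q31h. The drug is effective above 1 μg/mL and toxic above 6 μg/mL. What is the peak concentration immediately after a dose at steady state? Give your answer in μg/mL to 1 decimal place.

k = ln2/t½ = ln2/39 ≈ 0.017773 h⁻¹; fraction remaining f = e^(−kτ) = e^(−0.017773×31) ≈ 0.5764.
At steady state, accumulation factor R = 1/(1 − e^(−kτ)) ≈ 2.3607.
Each bolus raises the concentration by D/Vd = 279/184 ≈ 1.516 μg/mL.
Cmax,ss = C₀/(1 − f) ≈ 1.516/0.4236 ≈ 3.579 μg/mL.
Peak 3.6 μg/mL vs MTC 6 μg/mL: below toxic threshold.

3.6 μg/mL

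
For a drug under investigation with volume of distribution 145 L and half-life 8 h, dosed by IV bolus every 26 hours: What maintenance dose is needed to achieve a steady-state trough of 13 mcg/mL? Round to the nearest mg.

16048 mg

τ/t½ = 26/8 ≈ 3.25, so f = (1/2)^(26/8) ≈ 0.105112.
Cmin,ss = (D/Vd)·f/(1−f), so D = Cmin,ss·Vd·(1−f)/f.
D = 13 × 145 × (1−f)/f ≈ 13 × 145 × 8.51366 ≈ 16048.25 mg.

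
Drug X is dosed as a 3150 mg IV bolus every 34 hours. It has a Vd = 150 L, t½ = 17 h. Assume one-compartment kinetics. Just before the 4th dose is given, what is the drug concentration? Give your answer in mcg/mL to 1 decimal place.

f = (1/2)^(τ/t½) = (1/2)^(34/17) ≈ 0.2500.
C₀ = D/Vd = 3150/150 ≈ 21.000 mcg/mL.
Before the 4th dose, 3 doses have been given. Superposition: Cmin = C₀·(f + f² + … + f^3).
≈ 21.000 × (0.2500 + 0.0625 + 0.0156) ≈ 21.000 × 0.3281 ≈ 6.890 mcg/mL.

6.9 mcg/mL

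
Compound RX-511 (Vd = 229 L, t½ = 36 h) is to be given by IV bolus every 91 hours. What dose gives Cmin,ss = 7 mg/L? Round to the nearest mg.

τ/t½ = 91/36 ≈ 2.5278, so f = (1/2)^(91/36) ≈ 0.173406.
Cmin,ss = (D/Vd)·f/(1−f), so D = Cmin,ss·Vd·(1−f)/f.
D = 7 × 229 × (1−f)/f ≈ 7 × 229 × 4.76681 ≈ 7641.20 mg.

7641 mg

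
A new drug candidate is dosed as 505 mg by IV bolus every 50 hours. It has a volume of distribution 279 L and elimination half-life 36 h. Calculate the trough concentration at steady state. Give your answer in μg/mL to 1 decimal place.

1.1 μg/mL

τ/t½ = 50/36 ≈ 1.3889, so fraction remaining f = (1/2)^(50/36) ≈ 0.3819.
Accumulation ratio R = 1/(1 − f) ≈ 1/0.6181 ≈ 1.6179.
Single-dose peak C₀ = D/Vd = 505/279 ≈ 1.810 μg/mL.
Cmax,ss = C₀/(1 − f) ≈ 1.810/0.6181 ≈ 2.928 μg/mL.
One interval later, Cmin,ss = Cmax,ss·e^(−kτ) ≈ 2.928 × 0.3819 ≈ 1.118 μg/mL.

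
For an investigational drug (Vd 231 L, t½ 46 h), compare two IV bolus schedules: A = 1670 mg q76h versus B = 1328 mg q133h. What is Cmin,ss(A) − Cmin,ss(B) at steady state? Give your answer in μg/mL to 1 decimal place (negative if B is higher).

Regimen A: f = (1/2)^(76/46) ≈ 0.3182; Cmin,ss = (1670/231)·f/(1−f) ≈ 3.374 μg/mL.
Regimen B: f = (1/2)^(133/46) ≈ 0.1348; Cmin,ss = (1328/231)·f/(1−f) ≈ 0.896 μg/mL.
Difference ≈ 3.374 − 0.896 ≈ 2.478 μg/mL.

2.5 μg/mL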